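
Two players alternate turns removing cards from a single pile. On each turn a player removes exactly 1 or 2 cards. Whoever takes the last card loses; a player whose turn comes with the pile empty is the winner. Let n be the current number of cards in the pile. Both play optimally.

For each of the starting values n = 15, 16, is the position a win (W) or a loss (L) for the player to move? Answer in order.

15: W, 16: L

Classify positions by backward induction: terminal positions (no move available) are W. From any other position, the mover wins iff some move reaches an L.
n=0: no move; the opponent has just taken the last card and therefore loses → W
n=1: L (sole option 0(W) is W)
n=2: W (go to 1, an L position)
n=3: W (go to 1, an L position)
n=4: L (options 3(W), 2(W) are all W)
n=5: W (go to 4, an L position)
n=6: W (go to 4, an L position)
n=7: L (options 6(W), 5(W) are all W)
n=8: W (go to 7, an L position)
n=9: W (go to 7, an L position)
n=10: L (options 9(W), 8(W) are all W)
n=11: W (go to 10, an L position)
n=12: W (go to 10, an L position)
n=13: L (options 12(W), 11(W) are all W)
n=14: W (go to 13, an L position)
n=15: W (go to 13, an L position)
n=16: L (options 15(W), 14(W) are all W)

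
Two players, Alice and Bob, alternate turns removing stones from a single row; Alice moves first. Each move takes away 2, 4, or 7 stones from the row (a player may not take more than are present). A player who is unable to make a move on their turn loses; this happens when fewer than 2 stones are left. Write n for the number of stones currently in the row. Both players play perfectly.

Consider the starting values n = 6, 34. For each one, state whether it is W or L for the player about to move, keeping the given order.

Use the standard recursion: the mover loses at a terminal position; elsewhere, the mover wins exactly when some move hands the opponent an L position.
n=0: no move → L
n=1: no move → L
n=2: W (go to 0, an L position)
n=3: W (go to 1, an L position)
n=4: W (go to 0, an L position)
n=5: W (go to 1, an L position)
n=6: L (options 4(W), 2(W) are all W)
n=7: W (go to 0, an L position)
n=8: W (go to 6, an L position)
n=9: L (options 7(W), 5(W), 2(W) are all W)
n=10: W (go to 6, an L position)
n=11: W (go to 9, an L position)
n=12: L (options 10(W), 8(W), 5(W) are all W)
n=13: W (go to 9, an L position)
n=14: W (go to 12, an L position)
n=15: L (options 13(W), 11(W), 8(W) are all W)
n=16: W (go to 12, an L position)
n=17: W (go to 15, an L position)
n=18: L (options 16(W), 14(W), 11(W) are all W)
n=19: W (go to 15, an L position)
n=20: W (go to 18, an L position)
n=21: L (options 19(W), 17(W), 14(W) are all W)
n=22: W (go to 18, an L position)
n=23: W (go to 21, an L position)
n=24: L (options 22(W), 20(W), 17(W) are all W)
n=25: W (go to 21, an L position)
n=26: W (go to 24, an L position)
n=27: L (options 25(W), 23(W), 20(W) are all W)
n=28: W (go to 24, an L position)
n=29: W (go to 27, an L position)
n=30: L (options 28(W), 26(W), 23(W) are all W)
n=31: W (go to 27, an L position)
n=32: W (go to 30, an L position)
n=33: L (options 31(W), 29(W), 26(W) are all W)
n=34: W (go to 30, an L position)

6: L, 34: W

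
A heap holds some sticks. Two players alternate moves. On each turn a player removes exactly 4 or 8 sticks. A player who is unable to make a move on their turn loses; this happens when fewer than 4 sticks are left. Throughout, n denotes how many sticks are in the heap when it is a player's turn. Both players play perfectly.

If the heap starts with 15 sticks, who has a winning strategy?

The second player wins.

Build the W/L table. Terminal = L. A non-terminal position is W if it has a move to some L; otherwise it is L.
n=0: no move → L
n=1: no move → L
n=2: no move → L
n=3: no move → L
n=4: →0(L), so W
n=5: →1(L), so W
n=6: →2(L), so W
n=7: →3(L), so W
n=8: →0(L), so W
n=9: →1(L), so W
n=10: →2(L), so W
n=11: →3(L), so W
n=12: →8(W), 4(W) — all W, so L
n=13: →9(W), 5(W) — all W, so L
n=14: →10(W), 6(W) — all W, so L
n=15: →11(W), 7(W) — all W, so L
Every move from 15 reaches a W position, so the mover loses.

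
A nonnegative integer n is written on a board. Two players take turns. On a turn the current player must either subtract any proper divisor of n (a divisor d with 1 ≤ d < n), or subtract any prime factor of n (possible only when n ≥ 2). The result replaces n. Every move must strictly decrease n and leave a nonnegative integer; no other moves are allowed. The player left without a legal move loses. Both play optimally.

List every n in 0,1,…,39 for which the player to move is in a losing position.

Work bottom-up. With no move the player to move loses. Otherwise the position is W if at least one move leads to an L position for the opponent, and L if every move leads to a W.
n=0: no move → L
n=1: no move → L
n=2: can move to 0, which is L ⇒ W
n=3: can move to 0, which is L ⇒ W
n=4: moves to 2(W), 3(W); every one is W ⇒ L
n=5: can move to 0, which is L ⇒ W
n=6: can move to 4, which is L ⇒ W
n=7: can move to 0, which is L ⇒ W
n=8: can move to 4, which is L ⇒ W
n=9: moves to 6(W), 8(W); every one is W ⇒ L
n=10: can move to 9, which is L ⇒ W
n=11: can move to 0, which is L ⇒ W
n=12: can move to 9, which is L ⇒ W
n=13: can move to 0, which is L ⇒ W
n=14: moves to 7(W), 12(W), 13(W); every one is W ⇒ L
n=15: can move to 14, which is L ⇒ W
n=16: can move to 14, which is L ⇒ W
n=17: can move to 0, which is L ⇒ W
n=18: can move to 9, which is L ⇒ W
n=19: can move to 0, which is L ⇒ W
n=20: moves to 10(W), 15(W), 16(W), 18(W), 19(W); every one is W ⇒ L
n=21: can move to 14, which is L ⇒ W
n=22: can move to 20, which is L ⇒ W
n=23: can move to 0, which is L ⇒ W
n=24: can move to 20, which is L ⇒ W
n=25: can move to 20, which is L ⇒ W
n=26: moves to 13(W), 24(W), 25(W); every one is W ⇒ L
n=27: can move to 26, which is L ⇒ W
n=28: can move to 14, which is L ⇒ W
n=29: can move to 0, which is L ⇒ W
n=30: can move to 20, which is L ⇒ W
n=31: can move to 0, which is L ⇒ W
n=32: moves to 16(W), 24(W), 28(W), 30(W), 31(W); every one is W ⇒ L
n=33: can move to 32, which is L ⇒ W
n=34: can move to 32, which is L ⇒ W
n=35: moves to 28(W), 30(W), 34(W); every one is W ⇒ L
n=36: can move to 32, which is L ⇒ W
n=37: can move to 0, which is L ⇒ W
n=38: moves to 19(W), 36(W), 37(W); every one is W ⇒ L
n=39: can move to 26, which is L ⇒ W
The losing starting values of n are exactly the entries labelled L in this table (10 of them).

0, 1, 4, 9, 14, 20, 26, 32, 35, 38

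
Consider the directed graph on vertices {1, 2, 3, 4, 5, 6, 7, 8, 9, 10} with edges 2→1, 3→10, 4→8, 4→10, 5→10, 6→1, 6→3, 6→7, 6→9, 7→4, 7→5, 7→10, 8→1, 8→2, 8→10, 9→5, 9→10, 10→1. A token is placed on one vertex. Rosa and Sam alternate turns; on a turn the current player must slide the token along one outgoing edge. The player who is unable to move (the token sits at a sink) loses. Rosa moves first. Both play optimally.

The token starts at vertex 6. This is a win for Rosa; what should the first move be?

Move to 3.

Work bottom-up. With no move the player to move loses. Otherwise the position is W if at least one move leads to an L position for the opponent, and L if every move leads to a W.
Every edge goes from a vertex to one that appears earlier in the order 1, 2, 10, 8, 4, 3, 5, 7, 9, 6, so processing vertices in that order labels each vertex after all of its successors.
1: no outgoing edge → L
2: reaches L-position 1 → W
10: reaches L-position 1 → W
8: reaches L-position 1 → W
4: only reaches 8(W), 10(W), all W → L
3: only reaches 10(W), which is W → L
5: only reaches 10(W), which is W → L
7: reaches L-position 5 → W
9: reaches L-position 5 → W
6: reaches L-position 3 → W
From 6, the L positions reachable in one move are: 3, 1. Any move reaching one of these is winning.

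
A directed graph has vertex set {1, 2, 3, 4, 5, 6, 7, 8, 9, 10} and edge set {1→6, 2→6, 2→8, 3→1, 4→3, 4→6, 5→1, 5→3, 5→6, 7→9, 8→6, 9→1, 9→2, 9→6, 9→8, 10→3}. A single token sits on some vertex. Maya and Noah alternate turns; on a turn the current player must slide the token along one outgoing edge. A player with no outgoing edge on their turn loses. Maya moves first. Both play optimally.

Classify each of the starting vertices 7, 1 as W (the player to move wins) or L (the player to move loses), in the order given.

7: L, 1: W

Positions with no move are L. A position that does have a move is losing for the player to move precisely when every available move leads to a winning position for the opponent. Fill in the labels:
Every edge goes from a vertex to one that appears earlier in the order 6, 1, 8, 2, 3, 9, 10, 5, 4, 7, so processing vertices in that order labels each vertex after all of its successors.
6: no outgoing edge → L
1: W (go to 6, an L position)
8: W (go to 6, an L position)
2: W (go to 6, an L position)
3: L (sole option 1(W) is W)
9: W (go to 6, an L position)
10: W (go to 3, an L position)
5: W (go to 3, an L position)
4: W (go to 3, an L position)
7: L (sole option 9(W) is W)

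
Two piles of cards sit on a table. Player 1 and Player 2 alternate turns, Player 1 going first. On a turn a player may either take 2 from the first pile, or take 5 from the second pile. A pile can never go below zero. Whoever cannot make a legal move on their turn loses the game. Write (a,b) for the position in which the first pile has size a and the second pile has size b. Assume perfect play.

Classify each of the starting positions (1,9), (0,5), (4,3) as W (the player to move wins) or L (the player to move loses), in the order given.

(1,9): W, (0,5): W, (4,3): L

Classify positions by backward induction: terminal positions (no move available) are L. From any other position, the mover wins iff some move reaches an L.
No move ever increases a pile, so every position that can arise here has a ≤ 4 and b ≤ 9; it is enough to label the cells with 0 ≤ a ≤ 4 and 0 ≤ b ≤ 9.
Every move lowers a or b (never raises either), so fill the grid row by row in increasing a, and left to right within a row: each cell's successors are then already labelled.
      b=0  b=1  b=2  b=3  b=4  b=5  b=6  b=7  b=8  b=9
a=0:    L    L    L    L    L    W    W    W    W    W
a=1:    L    L    L    L    L    W    W    W    W    W
a=2:    W    W    W    W    W    L    L    L    L    L
a=3:    W    W    W    W    W    L    L    L    L    L
a=4:    L    L    L    L    L    W    W    W    W    W
Cells with no legal move (terminal, hence L): (0,0), (0,1), (0,2), (0,3), (0,4), (1,0), (1,1), (1,2), (1,3), (1,4).
The remaining L cells, each justified by listing all of its moves:
(2,5): →(0,5)(W), (2,0)(W) — all W, so L
(2,6): →(0,6)(W), (2,1)(W) — all W, so L
(2,7): →(0,7)(W), (2,2)(W) — all W, so L
(2,8): →(0,8)(W), (2,3)(W) — all W, so L
(2,9): →(0,9)(W), (2,4)(W) — all W, so L
(3,5): →(1,5)(W), (3,0)(W) — all W, so L
(3,6): →(1,6)(W), (3,1)(W) — all W, so L
(3,7): →(1,7)(W), (3,2)(W) — all W, so L
(3,8): →(1,8)(W), (3,3)(W) — all W, so L
(3,9): →(1,9)(W), (3,4)(W) — all W, so L
(4,0): →(2,0)(W) only, which is W, so L
(4,1): →(2,1)(W) only, which is W, so L
(4,2): →(2,2)(W) only, which is W, so L
(4,3): →(2,3)(W) only, which is W, so L
(4,4): →(2,4)(W) only, which is W, so L
Every other cell has at least one move into one of the L cells above, so it is W.
(1,9): the move to (1,4) reaches an L cell, so W
(0,5): the move to (0,0) reaches an L cell, so W
(4,3): one of the L cells justified above, so L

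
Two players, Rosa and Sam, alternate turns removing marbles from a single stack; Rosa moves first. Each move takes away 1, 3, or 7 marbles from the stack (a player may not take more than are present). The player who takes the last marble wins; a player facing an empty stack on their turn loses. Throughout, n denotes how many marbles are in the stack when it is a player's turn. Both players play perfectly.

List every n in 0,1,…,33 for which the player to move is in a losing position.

0, 2, 4, 6, 8, 10, 12, 14, 16, 18, 20, 22, 24, 26, 28, 30, 32

Build the W/L table. Terminal = L. A non-terminal position is W if it has a move to some L; otherwise it is L.
n=0: no move → L
n=1: →0(L), so W
n=2: →1(W) only, which is W, so L
n=3: →2(L), so W
n=4: →3(W), 1(W) — all W, so L
n=5: →4(L), so W
n=6: →5(W), 3(W) — all W, so L
n=7: →6(L), so W
n=8: →7(W), 5(W), 1(W) — all W, so L
n=9: →8(L), so W
n=10: →9(W), 7(W), 3(W) — all W, so L
n=11: →10(L), so W
n=12: →11(W), 9(W), 5(W) — all W, so L
n=13: →12(L), so W
n=14: →13(W), 11(W), 7(W) — all W, so L
n=15: →14(L), so W
n=16: →15(W), 13(W), 9(W) — all W, so L
n=17: →16(L), so W
n=18: →17(W), 15(W), 11(W) — all W, so L
n=19: →18(L), so W
n=20: →19(W), 17(W), 13(W) — all W, so L
n=21: →20(L), so W
n=22: →21(W), 19(W), 15(W) — all W, so L
n=23: →22(L), so W
n=24: →23(W), 21(W), 17(W) — all W, so L
n=25: →24(L), so W
n=26: →25(W), 23(W), 19(W) — all W, so L
n=27: →26(L), so W
n=28: →27(W), 25(W), 21(W) — all W, so L
n=29: →28(L), so W
n=30: →29(W), 27(W), 23(W) — all W, so L
n=31: →30(L), so W
n=32: →31(W), 29(W), 25(W) — all W, so L
n=33: →32(L), so W
Reading off the rows marked L gives the requested list; there are 17 such values of n.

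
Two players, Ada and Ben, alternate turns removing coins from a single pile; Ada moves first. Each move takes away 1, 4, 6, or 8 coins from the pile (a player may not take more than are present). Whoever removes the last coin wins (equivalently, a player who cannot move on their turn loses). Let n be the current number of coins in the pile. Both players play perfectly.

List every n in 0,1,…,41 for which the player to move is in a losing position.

0, 2, 5, 7, 12, 14, 17, 19, 24, 26, 29, 31, 36, 38, 41

Work bottom-up. With no move the player to move loses. Otherwise the position is W if at least one move leads to an L position for the opponent, and L if every move leads to a W.
n=0: no move → L
n=1: W (go to 0, an L position)
n=2: L (sole option 1(W) is W)
n=3: W (go to 2, an L position)
n=4: W (go to 0, an L position)
n=5: L (options 4(W), 1(W) are all W)
n=6: W (go to 5, an L position)
n=7: L (options 6(W), 3(W), 1(W) are all W)
n=8: W (go to 7, an L position)
n=9: W (go to 5, an L position)
n=10: W (go to 2, an L position)
n=11: W (go to 7, an L position)
n=12: L (options 11(W), 8(W), 6(W), 4(W) are all W)
n=13: W (go to 12, an L position)
n=14: L (options 13(W), 10(W), 8(W), 6(W) are all W)
n=15: W (go to 14, an L position)
n=16: W (go to 12, an L position)
n=17: L (options 16(W), 13(W), 11(W), 9(W) are all W)
n=18: W (go to 17, an L position)
n=19: L (options 18(W), 15(W), 13(W), 11(W) are all W)
n=20: W (go to 19, an L position)
n=21: W (go to 17, an L position)
n=22: W (go to 14, an L position)
n=23: W (go to 19, an L position)
n=24: L (options 23(W), 20(W), 18(W), 16(W) are all W)
n=25: W (go to 24, an L position)
n=26: L (options 25(W), 22(W), 20(W), 18(W) are all W)
n=27: W (go to 26, an L position)
n=28: W (go to 24, an L position)
n=29: L (options 28(W), 25(W), 23(W), 21(W) are all W)
n=30: W (go to 29, an L position)
n=31: L (options 30(W), 27(W), 25(W), 23(W) are all W)
n=32: W (go to 31, an L position)
n=33: W (go to 29, an L position)
n=34: W (go to 26, an L position)
n=35: W (go to 31, an L position)
n=36: L (options 35(W), 32(W), 30(W), 28(W) are all W)
n=37: W (go to 36, an L position)
n=38: L (options 37(W), 34(W), 32(W), 30(W) are all W)
n=39: W (go to 38, an L position)
n=40: W (go to 36, an L position)
n=41: L (options 40(W), 37(W), 35(W), 33(W) are all W)
The losing starting values of n are exactly the entries labelled L in this table (15 of them).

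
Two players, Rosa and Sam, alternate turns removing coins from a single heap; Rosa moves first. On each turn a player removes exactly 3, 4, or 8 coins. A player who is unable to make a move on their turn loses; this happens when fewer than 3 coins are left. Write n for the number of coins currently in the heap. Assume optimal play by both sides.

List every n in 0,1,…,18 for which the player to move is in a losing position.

0, 1, 2, 7, 12, 13, 14

Label each position W (a win for the player to move) or L (a loss). A position with no legal move is L; any other position is W exactly when some move reaches an L, and L when every move reaches a W.
n=0: no move → L
n=1: no move → L
n=2: no move → L
n=3: →0(L), so W
n=4: →1(L), so W
n=5: →2(L), so W
n=6: →2(L), so W
n=7: →4(W), 3(W) — all W, so L
n=8: →0(L), so W
n=9: →1(L), so W
n=10: →7(L), so W
n=11: →7(L), so W
n=12: →9(W), 8(W), 4(W) — all W, so L
n=13: →10(W), 9(W), 5(W) — all W, so L
n=14: →11(W), 10(W), 6(W) — all W, so L
n=15: →12(L), so W
n=16: →13(L), so W
n=17: →14(L), so W
n=18: →14(L), so W
The losing starting values of n are exactly the entries labelled L in this table (7 of them).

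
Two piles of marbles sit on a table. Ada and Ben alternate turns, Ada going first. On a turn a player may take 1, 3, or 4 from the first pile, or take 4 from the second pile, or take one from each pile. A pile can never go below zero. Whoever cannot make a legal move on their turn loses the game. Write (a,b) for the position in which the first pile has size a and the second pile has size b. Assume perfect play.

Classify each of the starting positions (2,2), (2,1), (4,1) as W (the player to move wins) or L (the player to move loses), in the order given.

(2,2): L, (2,1): L, (4,1): W

Use the standard recursion: the mover loses at a terminal position; elsewhere, the mover wins exactly when some move hands the opponent an L position.
No move ever increases a pile, so every position that can arise here has a ≤ 4 and b ≤ 2; it is enough to label the cells with 0 ≤ a ≤ 4 and 0 ≤ b ≤ 2.
Every move lowers a or b (never raises either), so fill the grid row by row in increasing a, and left to right within a row: each cell's successors are then already labelled.
      b=0  b=1  b=2
a=0:    L    L    L
a=1:    W    W    W
a=2:    L    L    L
a=3:    W    W    W
a=4:    W    W    W
Cells with no legal move (terminal, hence L): (0,0), (0,1), (0,2).
The remaining L cells, each justified by listing all of its moves:
(2,0): →(1,0)(W) only, which is W, so L
(2,1): →(1,1)(W), (1,0)(W) — all W, so L
(2,2): →(1,2)(W), (1,1)(W) — all W, so L
Every other cell has at least one move into one of the L cells above, so it is W.
(2,2): one of the L cells justified above, so L
(2,1): one of the L cells justified above, so L
(4,1): the move to (0,1) reaches an L cell, so W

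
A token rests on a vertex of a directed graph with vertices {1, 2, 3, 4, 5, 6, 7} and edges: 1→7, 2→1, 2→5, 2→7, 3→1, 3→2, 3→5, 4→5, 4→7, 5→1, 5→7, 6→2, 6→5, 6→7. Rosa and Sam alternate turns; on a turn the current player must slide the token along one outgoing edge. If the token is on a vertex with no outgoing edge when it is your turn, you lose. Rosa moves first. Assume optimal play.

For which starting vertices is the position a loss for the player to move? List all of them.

Classify positions by backward induction: terminal positions (no move available) are L. From any other position, the mover wins iff some move reaches an L.
Every edge goes from a vertex to one that appears earlier in the order 7, 1, 5, 2, 6, 4, 3, so processing vertices in that order labels each vertex after all of its successors.
7: no outgoing edge → L
1: →7(L), so W
5: →7(L), so W
2: →7(L), so W
6: →7(L), so W
4: →7(L), so W
3: →2(W), 5(W), 1(W) — all W, so L
Reading off the rows marked L gives the requested list; there are 2 such vertices.

3, 7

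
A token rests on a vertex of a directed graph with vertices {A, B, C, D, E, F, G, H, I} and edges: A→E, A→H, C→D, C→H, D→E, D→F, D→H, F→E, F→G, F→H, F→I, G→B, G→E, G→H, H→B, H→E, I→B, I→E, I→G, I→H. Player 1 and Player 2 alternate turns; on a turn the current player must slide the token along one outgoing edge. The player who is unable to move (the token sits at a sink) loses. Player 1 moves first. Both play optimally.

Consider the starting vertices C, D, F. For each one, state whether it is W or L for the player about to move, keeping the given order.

C: L, D: W, F: W

Classify positions by backward induction: terminal positions (no move available) are L. From any other position, the mover wins iff some move reaches an L.
Every edge goes from a vertex to one that appears earlier in the order B, E, H, G, A, I, F, D, C, so processing vertices in that order labels each vertex after all of its successors.
B: no outgoing edge → L
E: no outgoing edge → L
H: reaches L-position E → W
G: reaches L-position E → W
A: reaches L-position E → W
I: reaches L-position E → W
F: reaches L-position E → W
D: reaches L-position E → W
C: only reaches D(W), H(W), all W → L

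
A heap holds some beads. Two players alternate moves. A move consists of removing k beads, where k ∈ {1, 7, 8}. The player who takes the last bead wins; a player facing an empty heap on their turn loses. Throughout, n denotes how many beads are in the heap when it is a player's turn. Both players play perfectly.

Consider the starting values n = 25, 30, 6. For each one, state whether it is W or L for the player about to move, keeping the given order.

Work bottom-up. With no move the player to move loses. Otherwise the position is W if at least one move leads to an L position for the opponent, and L if every move leads to a W.
n=0: no move → L
n=1: can move to 0, which is L ⇒ W
n=2: the only move is to 1(W), a W ⇒ L
n=3: can move to 2, which is L ⇒ W
n=4: the only move is to 3(W), a W ⇒ L
n=5: can move to 4, which is L ⇒ W
n=6: the only move is to 5(W), a W ⇒ L
n=7: can move to 6, which is L ⇒ W
n=8: can move to 0, which is L ⇒ W
n=9: can move to 2, which is L ⇒ W
n=10: can move to 2, which is L ⇒ W
n=11: can move to 4, which is L ⇒ W
n=12: can move to 4, which is L ⇒ W
n=13: can move to 6, which is L ⇒ W
n=14: can move to 6, which is L ⇒ W
n=15: moves to 14(W), 8(W), 7(W); every one is W ⇒ L
n=16: can move to 15, which is L ⇒ W
n=17: moves to 16(W), 10(W), 9(W); every one is W ⇒ L
n=18: can move to 17, which is L ⇒ W
n=19: moves to 18(W), 12(W), 11(W); every one is W ⇒ L
n=20: can move to 19, which is L ⇒ W
n=21: moves to 20(W), 14(W), 13(W); every one is W ⇒ L
n=22: can move to 21, which is L ⇒ W
n=23: can move to 15, which is L ⇒ W
n=24: can move to 17, which is L ⇒ W
n=25: can move to 17, which is L ⇒ W
n=26: can move to 19, which is L ⇒ W
n=27: can move to 19, which is L ⇒ W
n=28: can move to 21, which is L ⇒ W
n=29: can move to 21, which is L ⇒ W
n=30: moves to 29(W), 23(W), 22(W); every one is W ⇒ L

25: W, 30: L, 6: L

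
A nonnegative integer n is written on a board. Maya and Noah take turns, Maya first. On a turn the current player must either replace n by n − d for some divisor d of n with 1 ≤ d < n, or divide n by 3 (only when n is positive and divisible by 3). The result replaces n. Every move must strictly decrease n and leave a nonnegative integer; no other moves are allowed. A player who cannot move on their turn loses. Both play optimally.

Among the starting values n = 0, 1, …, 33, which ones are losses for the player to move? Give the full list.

0, 1, 4, 7, 9, 11, 13, 15, 17, 19, 23, 25, 28, 31

Work bottom-up. With no move the player to move loses. Otherwise the position is W if at least one move leads to an L position for the opponent, and L if every move leads to a W.
n=0: no move → L
n=1: no move → L
n=2: can move to 1, which is L ⇒ W
n=3: can move to 1, which is L ⇒ W
n=4: moves to 2(W), 3(W); every one is W ⇒ L
n=5: can move to 4, which is L ⇒ W
n=6: can move to 4, which is L ⇒ W
n=7: the only move is to 6(W), a W ⇒ L
n=8: can move to 4, which is L ⇒ W
n=9: moves to 3(W), 6(W), 8(W); every one is W ⇒ L
n=10: can move to 9, which is L ⇒ W
n=11: the only move is to 10(W), a W ⇒ L
n=12: can move to 4, which is L ⇒ W
n=13: the only move is to 12(W), a W ⇒ L
n=14: can move to 7, which is L ⇒ W
n=15: moves to 5(W), 10(W), 12(W), 14(W); every one is W ⇒ L
n=16: can move to 15, which is L ⇒ W
n=17: the only move is to 16(W), a W ⇒ L
n=18: can move to 9, which is L ⇒ W
n=19: the only move is to 18(W), a W ⇒ L
n=20: can move to 15, which is L ⇒ W
n=21: can move to 7, which is L ⇒ W
n=22: can move to 11, which is L ⇒ W
n=23: the only move is to 22(W), a W ⇒ L
n=24: can move to 23, which is L ⇒ W
n=25: moves to 20(W), 24(W); every one is W ⇒ L
n=26: can move to 13, which is L ⇒ W
n=27: can move to 9, which is L ⇒ W
n=28: moves to 14(W), 21(W), 24(W), 26(W), 27(W); every one is W ⇒ L
n=29: can move to 28, which is L ⇒ W
n=30: can move to 15, which is L ⇒ W
n=31: the only move is to 30(W), a W ⇒ L
n=32: can move to 28, which is L ⇒ W
n=33: can move to 11, which is L ⇒ W
Reading off the rows marked L gives the requested list; there are 14 such values of n.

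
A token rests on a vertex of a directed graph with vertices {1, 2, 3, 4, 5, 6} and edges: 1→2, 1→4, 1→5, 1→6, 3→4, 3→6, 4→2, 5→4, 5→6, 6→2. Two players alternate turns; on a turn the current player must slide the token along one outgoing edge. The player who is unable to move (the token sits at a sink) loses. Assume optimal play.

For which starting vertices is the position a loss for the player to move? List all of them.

2, 3, 5

Positions with no move are L. A position that does have a move is losing for the player to move precisely when every available move leads to a winning position for the opponent. Fill in the labels:
Every edge goes from a vertex to one that appears earlier in the order 2, 6, 4, 5, 3, 1, so processing vertices in that order labels each vertex after all of its successors.
2: no outgoing edge → L
6: reaches L-position 2 → W
4: reaches L-position 2 → W
5: only reaches 4(W), 6(W), all W → L
3: only reaches 4(W), 6(W), all W → L
1: reaches L-position 5 → W
The losing starting vertices are exactly the entries labelled L in this table (3 of them).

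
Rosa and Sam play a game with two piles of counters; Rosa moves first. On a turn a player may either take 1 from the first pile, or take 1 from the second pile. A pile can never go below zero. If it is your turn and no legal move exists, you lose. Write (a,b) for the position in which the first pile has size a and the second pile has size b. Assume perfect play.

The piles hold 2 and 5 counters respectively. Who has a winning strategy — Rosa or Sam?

Classify positions by backward induction: terminal positions (no move available) are L. From any other position, the mover wins iff some move reaches an L.
No move ever increases a pile, so every position that can arise here has a ≤ 2 and b ≤ 5; it is enough to label the cells with 0 ≤ a ≤ 2 and 0 ≤ b ≤ 5.
Every move lowers a or b (never raises either), so fill the grid row by row in increasing a, and left to right within a row: each cell's successors are then already labelled.
      b=0  b=1  b=2  b=3  b=4  b=5
a=0:    L    W    L    W    L    W
a=1:    W    L    W    L    W    L
a=2:    L    W    L    W    L    W
Cells with no legal move (terminal, hence L): (0,0).
The remaining L cells, each justified by listing all of its moves:
(0,2): L (sole option (0,1)(W) is W)
(0,4): L (sole option (0,3)(W) is W)
(1,1): L (options (0,1)(W), (1,0)(W) are all W)
(1,3): L (options (0,3)(W), (1,2)(W) are all W)
(1,5): L (options (0,5)(W), (1,4)(W) are all W)
(2,0): L (sole option (1,0)(W) is W)
(2,2): L (options (1,2)(W), (2,1)(W) are all W)
(2,4): L (options (1,4)(W), (2,3)(W) are all W)
Every other cell has at least one move into one of the L cells above, so it is W.
The starting position (2,5) is W: Rosa should move to (1,5), handing over an L position.

Rosa wins.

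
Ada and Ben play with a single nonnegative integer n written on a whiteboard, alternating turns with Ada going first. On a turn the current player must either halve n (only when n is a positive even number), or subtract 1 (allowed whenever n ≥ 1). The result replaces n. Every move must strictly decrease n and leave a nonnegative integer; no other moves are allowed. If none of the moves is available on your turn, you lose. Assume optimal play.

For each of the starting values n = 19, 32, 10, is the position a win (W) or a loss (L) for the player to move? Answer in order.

19: L, 32: W, 10: W

Build the W/L table. Terminal = L. A non-terminal position is W if it has a move to some L; otherwise it is L.
n=0: no move → L
n=1: W (go to 0, an L position)
n=2: L (sole option 1(W) is W)
n=3: W (go to 2, an L position)
n=4: W (go to 2, an L position)
n=5: L (sole option 4(W) is W)
n=6: W (go to 5, an L position)
n=7: L (sole option 6(W) is W)
n=8: W (go to 7, an L position)
n=9: L (sole option 8(W) is W)
n=10: W (go to 5, an L position)
n=11: L (sole option 10(W) is W)
n=12: W (go to 11, an L position)
n=13: L (sole option 12(W) is W)
n=14: W (go to 7, an L position)
n=15: L (sole option 14(W) is W)
n=16: W (go to 15, an L position)
n=17: L (sole option 16(W) is W)
n=18: W (go to 9, an L position)
n=19: L (sole option 18(W) is W)
n=20: W (go to 19, an L position)
n=21: L (sole option 20(W) is W)
n=22: W (go to 11, an L position)
n=23: L (sole option 22(W) is W)
n=24: W (go to 23, an L position)
n=25: L (sole option 24(W) is W)
n=26: W (go to 13, an L position)
n=27: L (sole option 26(W) is W)
n=28: W (go to 27, an L position)
n=29: L (sole option 28(W) is W)
n=30: W (go to 15, an L position)
n=31: L (sole option 30(W) is W)
n=32: W (go to 31, an L position)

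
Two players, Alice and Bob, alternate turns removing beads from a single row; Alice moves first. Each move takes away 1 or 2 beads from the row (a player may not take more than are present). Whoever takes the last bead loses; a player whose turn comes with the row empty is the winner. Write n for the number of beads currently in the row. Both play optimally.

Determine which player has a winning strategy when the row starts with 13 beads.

Bob wins.

Use the standard recursion: the mover wins at a terminal position; elsewhere, the mover wins exactly when some move hands the opponent an L position.
n=0: no move; the opponent has just taken the last bead and therefore loses → W
n=1: L (sole option 0(W) is W)
n=2: W (go to 1, an L position)
n=3: W (go to 1, an L position)
n=4: L (options 3(W), 2(W) are all W)
n=5: W (go to 4, an L position)
n=6: W (go to 4, an L position)
n=7: L (options 6(W), 5(W) are all W)
n=8: W (go to 7, an L position)
n=9: W (go to 7, an L position)
n=10: L (options 9(W), 8(W) are all W)
n=11: W (go to 10, an L position)
n=12: W (go to 10, an L position)
n=13: L (options 12(W), 11(W) are all W)
Every move from 13 reaches a W position, so the mover loses.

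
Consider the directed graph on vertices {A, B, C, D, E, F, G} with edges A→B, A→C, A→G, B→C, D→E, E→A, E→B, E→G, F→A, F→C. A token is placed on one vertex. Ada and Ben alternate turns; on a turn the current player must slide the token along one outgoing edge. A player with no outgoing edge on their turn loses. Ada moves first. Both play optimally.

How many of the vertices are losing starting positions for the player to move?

3

Compute win/loss labels from the base case upward. A position with no move is L. Any other position is W if it can reach an L in one move, else L.
Every edge goes from a vertex to one that appears earlier in the order G, C, B, A, E, D, F, so processing vertices in that order labels each vertex after all of its successors.
G: no outgoing edge → L
C: no outgoing edge → L
B: reaches L-position C → W
A: reaches L-position C → W
E: reaches L-position G → W
D: only reaches E(W), which is W → L
F: reaches L-position C → W
The L vertices are C, D, G; that is 3 in all.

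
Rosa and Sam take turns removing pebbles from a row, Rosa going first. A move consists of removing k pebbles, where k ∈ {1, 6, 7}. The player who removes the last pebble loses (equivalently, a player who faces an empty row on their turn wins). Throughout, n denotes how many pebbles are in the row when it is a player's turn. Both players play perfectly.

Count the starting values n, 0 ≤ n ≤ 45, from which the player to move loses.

Use the standard recursion: the mover wins at a terminal position; elsewhere, the mover wins exactly when some move hands the opponent an L position.
n=0: no move; the opponent has just taken the last pebble and therefore loses → W
n=1: L (sole option 0(W) is W)
n=2: W (go to 1, an L position)
n=3: L (sole option 2(W) is W)
n=4: W (go to 3, an L position)
n=5: L (sole option 4(W) is W)
n=6: W (go to 5, an L position)
n=7: W (go to 1, an L position)
n=8: W (go to 1, an L position)
n=9: W (go to 3, an L position)
n=10: W (go to 3, an L position)
n=11: W (go to 5, an L position)
n=12: W (go to 5, an L position)
n=13: L (options 12(W), 7(W), 6(W) are all W)
n=14: W (go to 13, an L position)
n=15: L (options 14(W), 9(W), 8(W) are all W)
n=16: W (go to 15, an L position)
n=17: L (options 16(W), 11(W), 10(W) are all W)
n=18: W (go to 17, an L position)
n=19: W (go to 13, an L position)
n=20: W (go to 13, an L position)
n=21: W (go to 15, an L position)
n=22: W (go to 15, an L position)
n=23: W (go to 17, an L position)
n=24: W (go to 17, an L position)
n=25: L (options 24(W), 19(W), 18(W) are all W)
n=26: W (go to 25, an L position)
n=27: L (options 26(W), 21(W), 20(W) are all W)
n=28: W (go to 27, an L position)
n=29: L (options 28(W), 23(W), 22(W) are all W)
n=30: W (go to 29, an L position)
n=31: W (go to 25, an L position)
n=32: W (go to 25, an L position)
n=33: W (go to 27, an L position)
n=34: W (go to 27, an L position)
n=35: W (go to 29, an L position)
n=36: W (go to 29, an L position)
n=37: L (options 36(W), 31(W), 30(W) are all W)
n=38: W (go to 37, an L position)
n=39: L (options 38(W), 33(W), 32(W) are all W)
n=40: W (go to 39, an L position)
n=41: L (options 40(W), 35(W), 34(W) are all W)
n=42: W (go to 41, an L position)
n=43: W (go to 37, an L position)
n=44: W (go to 37, an L position)
n=45: W (go to 39, an L position)
L entries with 0 ≤ n ≤ 45: n = 1, 3, 5, 13, 15, 17, 25, 27, 29, 37, 39, 41; that makes 12.

12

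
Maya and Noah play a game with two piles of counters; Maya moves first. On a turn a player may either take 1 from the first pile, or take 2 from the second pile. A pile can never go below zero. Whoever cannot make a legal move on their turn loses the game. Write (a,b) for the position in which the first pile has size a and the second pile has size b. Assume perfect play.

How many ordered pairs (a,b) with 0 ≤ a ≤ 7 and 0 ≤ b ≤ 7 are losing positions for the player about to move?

Positions with no move are L. A position that does have a move is losing for the player to move precisely when every available move leads to a winning position for the opponent. Fill in the labels:
Every move lowers a or b (never raises either), so fill the grid row by row in increasing a, and left to right within a row: each cell's successors are then already labelled.
      b=0  b=1  b=2  b=3  b=4  b=5  b=6  b=7
a=0:    L    L    W    W    L    L    W    W
a=1:    W    W    L    L    W    W    L    L
a=2:    L    L    W    W    L    L    W    W
a=3:    W    W    L    L    W    W    L    L
a=4:    L    L    W    W    L    L    W    W
a=5:    W    W    L    L    W    W    L    L
a=6:    L    L    W    W    L    L    W    W
a=7:    W    W    L    L    W    W    L    L
Cells with no legal move (terminal, hence L): (0,0), (0,1).
The remaining L cells, each justified by listing all of its moves:
(0,4): only reaches (0,2)(W), which is W → L
(0,5): only reaches (0,3)(W), which is W → L
(1,2): only reaches (0,2)(W), (1,0)(W), all W → L
(1,3): only reaches (0,3)(W), (1,1)(W), all W → L
(1,6): only reaches (0,6)(W), (1,4)(W), all W → L
(1,7): only reaches (0,7)(W), (1,5)(W), all W → L
(2,0): only reaches (1,0)(W), which is W → L
(2,1): only reaches (1,1)(W), which is W → L
(2,4): only reaches (1,4)(W), (2,2)(W), all W → L
(2,5): only reaches (1,5)(W), (2,3)(W), all W → L
(3,2): only reaches (2,2)(W), (3,0)(W), all W → L
(3,3): only reaches (2,3)(W), (3,1)(W), all W → L
(3,6): only reaches (2,6)(W), (3,4)(W), all W → L
(3,7): only reaches (2,7)(W), (3,5)(W), all W → L
(4,0): only reaches (3,0)(W), which is W → L
(4,1): only reaches (3,1)(W), which is W → L
(4,4): only reaches (3,4)(W), (4,2)(W), all W → L
(4,5): only reaches (3,5)(W), (4,3)(W), all W → L
(5,2): only reaches (4,2)(W), (5,0)(W), all W → L
(5,3): only reaches (4,3)(W), (5,1)(W), all W → L
(5,6): only reaches (4,6)(W), (5,4)(W), all W → L
(5,7): only reaches (4,7)(W), (5,5)(W), all W → L
(6,0): only reaches (5,0)(W), which is W → L
(6,1): only reaches (5,1)(W), which is W → L
(6,4): only reaches (5,4)(W), (6,2)(W), all W → L
(6,5): only reaches (5,5)(W), (6,3)(W), all W → L
(7,2): only reaches (6,2)(W), (7,0)(W), all W → L
(7,3): only reaches (6,3)(W), (7,1)(W), all W → L
(7,6): only reaches (6,6)(W), (7,4)(W), all W → L
(7,7): only reaches (6,7)(W), (7,5)(W), all W → L
Every other cell has at least one move into one of the L cells above, so it is W.
L cells per row: a=0: 4, a=1: 4, a=2: 4, a=3: 4, a=4: 4, a=5: 4, a=6: 4, a=7: 4; total 32.

32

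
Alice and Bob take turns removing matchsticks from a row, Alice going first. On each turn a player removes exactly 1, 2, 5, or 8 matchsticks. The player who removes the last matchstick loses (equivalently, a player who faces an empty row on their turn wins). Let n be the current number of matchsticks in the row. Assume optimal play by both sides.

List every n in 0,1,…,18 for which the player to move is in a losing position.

Compute win/loss labels from the base case upward. A position with no move is W. Any other position is W if it can reach an L in one move, else L.
n=0: no move; the opponent has just taken the last matchstick and therefore loses → W
n=1: the only move is to 0(W), a W ⇒ L
n=2: can move to 1, which is L ⇒ W
n=3: can move to 1, which is L ⇒ W
n=4: moves to 3(W), 2(W); every one is W ⇒ L
n=5: can move to 4, which is L ⇒ W
n=6: can move to 4, which is L ⇒ W
n=7: moves to 6(W), 5(W), 2(W); every one is W ⇒ L
n=8: can move to 7, which is L ⇒ W
n=9: can move to 7, which is L ⇒ W
n=10: moves to 9(W), 8(W), 5(W), 2(W); every one is W ⇒ L
n=11: can move to 10, which is L ⇒ W
n=12: can move to 10, which is L ⇒ W
n=13: moves to 12(W), 11(W), 8(W), 5(W); every one is W ⇒ L
n=14: can move to 13, which is L ⇒ W
n=15: can move to 13, which is L ⇒ W
n=16: moves to 15(W), 14(W), 11(W), 8(W); every one is W ⇒ L
n=17: can move to 16, which is L ⇒ W
n=18: can move to 16, which is L ⇒ W
Reading off the rows marked L gives the requested list; there are 6 such values of n.

1, 4, 7, 10, 13, 16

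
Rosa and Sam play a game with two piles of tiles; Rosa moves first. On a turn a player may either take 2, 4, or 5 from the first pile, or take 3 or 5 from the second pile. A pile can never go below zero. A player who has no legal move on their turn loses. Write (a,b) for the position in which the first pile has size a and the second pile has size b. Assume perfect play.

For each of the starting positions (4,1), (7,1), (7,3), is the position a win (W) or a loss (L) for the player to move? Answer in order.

(4,1): W, (7,1): L, (7,3): W

Positions with no move are L. A position that does have a move is losing for the player to move precisely when every available move leads to a winning position for the opponent. Fill in the labels:
No move ever increases a pile, so every position that can arise here has a ≤ 7 and b ≤ 3; it is enough to label the cells with 0 ≤ a ≤ 7 and 0 ≤ b ≤ 3.
Every move lowers a or b (never raises either), so fill the grid row by row in increasing a, and left to right within a row: each cell's successors are then already labelled.
      b=0  b=1  b=2  b=3
a=0:    L    L    L    W
a=1:    L    L    L    W
a=2:    W    W    W    L
a=3:    W    W    W    L
a=4:    W    W    W    W
a=5:    W    W    W    W
a=6:    W    W    W    W
a=7:    L    L    L    W
Cells with no legal move (terminal, hence L): (0,0), (0,1), (0,2), (1,0), (1,1), (1,2).
The remaining L cells, each justified by listing all of its moves:
(2,3): L (options (0,3)(W), (2,0)(W) are all W)
(3,3): L (options (1,3)(W), (3,0)(W) are all W)
(7,0): L (options (5,0)(W), (3,0)(W), (2,0)(W) are all W)
(7,1): L (options (5,1)(W), (3,1)(W), (2,1)(W) are all W)
(7,2): L (options (5,2)(W), (3,2)(W), (2,2)(W) are all W)
Every other cell has at least one move into one of the L cells above, so it is W.
(4,1): the move to (0,1) reaches an L cell, so W
(7,1): one of the L cells justified above, so L
(7,3): the move to (3,3) reaches an L cell, so W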